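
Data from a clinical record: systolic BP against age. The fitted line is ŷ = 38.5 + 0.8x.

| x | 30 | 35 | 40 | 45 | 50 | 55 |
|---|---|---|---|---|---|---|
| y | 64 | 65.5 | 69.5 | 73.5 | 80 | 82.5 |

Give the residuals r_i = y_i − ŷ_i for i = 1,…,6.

1.5, -1, -1, -1, 1.5, 0

x=30: ŷ = 38.5 + 0.8·30 = 62.5; r = 64 − 62.5 = 1.5
x=35: ŷ = 38.5 + 0.8·35 = 66.5; r = 65.5 − 66.5 = -1
x=40: ŷ = 38.5 + 0.8·40 = 70.5; r = 69.5 − 70.5 = -1
x=45: ŷ = 38.5 + 0.8·45 = 74.5; r = 73.5 − 74.5 = -1
x=50: ŷ = 38.5 + 0.8·50 = 78.5; r = 80 − 78.5 = 1.5
x=55: ŷ = 38.5 + 0.8·55 = 82.5; r = 82.5 − 82.5 = 0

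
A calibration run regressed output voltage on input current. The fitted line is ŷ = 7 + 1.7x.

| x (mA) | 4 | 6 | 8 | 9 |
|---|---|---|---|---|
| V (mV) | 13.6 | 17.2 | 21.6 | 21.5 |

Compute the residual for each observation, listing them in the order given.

x=4: ŷ = 7 + 1.7·4 = 13.8; r = 13.6 − 13.8 = -0.2
x=6: ŷ = 7 + 1.7·6 = 17.2; r = 17.2 − 17.2 = 0
x=8: ŷ = 7 + 1.7·8 = 20.6; r = 21.6 − 20.6 = 1
x=9: ŷ = 7 + 1.7·9 = 22.3; r = 21.5 − 22.3 = -0.8

-0.2, 0, 1, -0.8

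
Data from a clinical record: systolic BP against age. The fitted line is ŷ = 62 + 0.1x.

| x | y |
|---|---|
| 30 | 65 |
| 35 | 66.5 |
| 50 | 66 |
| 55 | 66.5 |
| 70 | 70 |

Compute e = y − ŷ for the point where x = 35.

ŷ = 62 + 0.1·35 = 65.5
e = 66.5 − 65.5 = 1

e = 1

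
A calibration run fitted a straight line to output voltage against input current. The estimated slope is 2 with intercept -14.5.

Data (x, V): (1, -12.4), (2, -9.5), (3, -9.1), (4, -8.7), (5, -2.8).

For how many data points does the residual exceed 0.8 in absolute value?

3

x=1: V̂ = -14.5 + 2·1 = -12.5; e = -12.4 − (-12.5) = 0.1
x=2: V̂ = -14.5 + 2·2 = -10.5; e = -9.5 − (-10.5) = 1
x=3: V̂ = -14.5 + 2·3 = -8.5; e = -9.1 − (-8.5) = -0.6
x=4: V̂ = -14.5 + 2·4 = -6.5; e = -8.7 − (-6.5) = -2.2
x=5: V̂ = -14.5 + 2·5 = -4.5; e = -2.8 − (-4.5) = 1.7
|e| > 0.8: x=2 (|e|=1), x=4 (|e|=2.2), x=5 (|e|=1.7) → 3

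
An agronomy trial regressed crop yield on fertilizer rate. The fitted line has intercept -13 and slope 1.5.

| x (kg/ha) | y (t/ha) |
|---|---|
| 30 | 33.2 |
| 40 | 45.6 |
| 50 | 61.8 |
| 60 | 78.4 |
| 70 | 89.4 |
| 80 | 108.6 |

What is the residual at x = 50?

e = -0.2

ŷ = -13 + 1.5·50 = 62
e = 61.8 − 62 = -0.2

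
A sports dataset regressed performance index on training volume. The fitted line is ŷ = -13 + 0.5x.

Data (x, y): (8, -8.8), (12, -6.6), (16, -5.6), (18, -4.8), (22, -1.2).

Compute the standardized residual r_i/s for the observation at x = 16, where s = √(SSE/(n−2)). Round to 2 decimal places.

x=8: ŷ = -13 + 0.5·8 = -9; r = -8.8 − (-9) = 0.2
x=12: ŷ = -13 + 0.5·12 = -7; r = -6.6 − (-7) = 0.4
x=16: ŷ = -13 + 0.5·16 = -5; r = -5.6 − (-5) = -0.6
x=18: ŷ = -13 + 0.5·18 = -4; r = -4.8 − (-4) = -0.8
x=22: ŷ = -13 + 0.5·22 = -2; r = -1.2 − (-2) = 0.8
SSE = 0.04 + 0.16 + 0.36 + 0.64 + 0.64 = 1.84
s = √(1.84/3) = 0.783156
r/s = -0.6 / 0.783156 = -0.77

-0.77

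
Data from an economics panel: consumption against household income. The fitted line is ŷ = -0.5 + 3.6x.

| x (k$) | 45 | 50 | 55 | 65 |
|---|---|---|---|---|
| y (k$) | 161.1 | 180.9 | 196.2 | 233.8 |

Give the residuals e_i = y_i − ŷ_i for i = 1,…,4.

x=45: ŷ = -0.5 + 3.6·45 = 161.5; e = 161.1 − 161.5 = -0.4
x=50: ŷ = -0.5 + 3.6·50 = 179.5; e = 180.9 − 179.5 = 1.4
x=55: ŷ = -0.5 + 3.6·55 = 197.5; e = 196.2 − 197.5 = -1.3
x=65: ŷ = -0.5 + 3.6·65 = 233.5; e = 233.8 − 233.5 = 0.3

-0.4, 1.4, -1.3, 0.3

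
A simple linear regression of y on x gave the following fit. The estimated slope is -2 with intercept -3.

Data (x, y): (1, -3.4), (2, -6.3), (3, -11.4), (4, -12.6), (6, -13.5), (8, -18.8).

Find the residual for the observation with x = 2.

ŷ = -3 − 2·2 = -7
e = -6.3 − (-7) = 0.7

e = 0.7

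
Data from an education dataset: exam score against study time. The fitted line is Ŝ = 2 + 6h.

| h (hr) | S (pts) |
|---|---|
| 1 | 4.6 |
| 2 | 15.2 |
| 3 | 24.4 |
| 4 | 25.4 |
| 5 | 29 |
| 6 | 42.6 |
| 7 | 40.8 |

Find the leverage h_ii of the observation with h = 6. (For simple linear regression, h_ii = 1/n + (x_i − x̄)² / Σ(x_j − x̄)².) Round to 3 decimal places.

h = 0.286

h̄ = (1 + 2 + 3 + 4 + 5 + 6 + 7)/7 = 4
Σ(h − h̄)² = 9 + 4 + 1 + 0 + 1 + 4 + 9 = 28
h = 1/7 + (2)²/28 = 0.142857 + 0.142857 = 0.286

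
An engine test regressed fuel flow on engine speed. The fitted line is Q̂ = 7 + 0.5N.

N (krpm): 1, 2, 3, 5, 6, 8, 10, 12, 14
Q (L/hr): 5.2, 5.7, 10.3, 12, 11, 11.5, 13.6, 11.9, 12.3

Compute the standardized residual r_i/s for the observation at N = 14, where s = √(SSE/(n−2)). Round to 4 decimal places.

-0.8503

N=1: Q̂ = 7 + 0.5·1 = 7.5; r = 5.2 − 7.5 = -2.3
N=2: Q̂ = 7 + 0.5·2 = 8; r = 5.7 − 8 = -2.3
N=3: Q̂ = 7 + 0.5·3 = 8.5; r = 10.3 − 8.5 = 1.8
N=5: Q̂ = 7 + 0.5·5 = 9.5; r = 12 − 9.5 = 2.5
N=6: Q̂ = 7 + 0.5·6 = 10; r = 11 − 10 = 1
N=8: Q̂ = 7 + 0.5·8 = 11; r = 11.5 − 11 = 0.5
N=10: Q̂ = 7 + 0.5·10 = 12; r = 13.6 − 12 = 1.6
N=12: Q̂ = 7 + 0.5·12 = 13; r = 11.9 − 13 = -1.1
N=14: Q̂ = 7 + 0.5·14 = 14; r = 12.3 − 14 = -1.7
SSE = 5.29 + 5.29 + 3.24 + 6.25 + 1 + 0.25 + 2.56 + 1.21 + 2.89 = 27.98
s = √(27.98/7) = 1.99929
r/s = -1.7 / 1.99929 = -0.8503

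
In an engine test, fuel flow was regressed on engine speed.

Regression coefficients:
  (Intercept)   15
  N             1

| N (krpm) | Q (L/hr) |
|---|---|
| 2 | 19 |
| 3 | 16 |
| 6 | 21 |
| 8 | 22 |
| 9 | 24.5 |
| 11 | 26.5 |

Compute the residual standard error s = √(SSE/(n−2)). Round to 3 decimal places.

s = 1.541

N=2: Q̂ = 15 + 2 = 17; e = 19 − 17 = 2
N=3: Q̂ = 15 + 3 = 18; e = 16 − 18 = -2
N=6: Q̂ = 15 + 6 = 21; e = 21 − 21 = 0
N=8: Q̂ = 15 + 8 = 23; e = 22 − 23 = -1
N=9: Q̂ = 15 + 9 = 24; e = 24.5 − 24 = 0.5
N=11: Q̂ = 15 + 11 = 26; e = 26.5 − 26 = 0.5
SSE = 4 + 4 + 0 + 1 + 0.25 + 0.25 = 9.5
s = √(9.5/4) = √2.375 ≈ 1.541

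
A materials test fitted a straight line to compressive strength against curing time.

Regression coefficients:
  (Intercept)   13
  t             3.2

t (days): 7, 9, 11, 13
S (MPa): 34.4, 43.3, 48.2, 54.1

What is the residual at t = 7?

e = -1

ŷ = 13 + 3.2·7 = 35.4
e = 34.4 − 35.4 = -1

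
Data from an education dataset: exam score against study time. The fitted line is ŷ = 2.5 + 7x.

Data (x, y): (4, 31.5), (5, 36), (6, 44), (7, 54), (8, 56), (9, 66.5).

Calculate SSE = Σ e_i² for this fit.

SSE = 17

x=4: ŷ = 2.5 + 7·4 = 30.5; e = 31.5 − 30.5 = 1
x=5: ŷ = 2.5 + 7·5 = 37.5; e = 36 − 37.5 = -1.5
x=6: ŷ = 2.5 + 7·6 = 44.5; e = 44 − 44.5 = -0.5
x=7: ŷ = 2.5 + 7·7 = 51.5; e = 54 − 51.5 = 2.5
x=8: ŷ = 2.5 + 7·8 = 58.5; e = 56 − 58.5 = -2.5
x=9: ŷ = 2.5 + 7·9 = 65.5; e = 66.5 − 65.5 = 1
SSE = 1 + 2.25 + 0.25 + 6.25 + 6.25 + 1 = 17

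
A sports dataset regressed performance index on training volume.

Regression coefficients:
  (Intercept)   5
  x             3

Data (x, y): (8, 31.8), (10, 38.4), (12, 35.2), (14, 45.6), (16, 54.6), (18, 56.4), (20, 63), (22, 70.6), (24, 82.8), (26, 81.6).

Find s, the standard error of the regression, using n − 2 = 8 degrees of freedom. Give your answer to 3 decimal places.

x=8: ŷ = 5 + 3·8 = 29; e = 31.8 − 29 = 2.8
x=10: ŷ = 5 + 3·10 = 35; e = 38.4 − 35 = 3.4
x=12: ŷ = 5 + 3·12 = 41; e = 35.2 − 41 = -5.8
x=14: ŷ = 5 + 3·14 = 47; e = 45.6 − 47 = -1.4
x=16: ŷ = 5 + 3·16 = 53; e = 54.6 − 53 = 1.6
x=18: ŷ = 5 + 3·18 = 59; e = 56.4 − 59 = -2.6
x=20: ŷ = 5 + 3·20 = 65; e = 63 − 65 = -2
x=22: ŷ = 5 + 3·22 = 71; e = 70.6 − 71 = -0.4
x=24: ŷ = 5 + 3·24 = 77; e = 82.8 − 77 = 5.8
x=26: ŷ = 5 + 3·26 = 83; e = 81.6 − 83 = -1.4
SSE = 7.84 + 11.56 + 33.64 + 1.96 + 2.56 + 6.76 + 4 + 0.16 + 33.64 + 1.96 = 104.08
s = √(104.08/8) = √13.01 ≈ 3.607

s = 3.607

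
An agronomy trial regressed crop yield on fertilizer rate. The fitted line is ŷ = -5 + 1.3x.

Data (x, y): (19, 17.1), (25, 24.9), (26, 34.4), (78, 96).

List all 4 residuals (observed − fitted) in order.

-2.6, -2.6, 5.6, -0.4

x=19: ŷ = -5 + 1.3·19 = 19.7; e = 17.1 − 19.7 = -2.6
x=25: ŷ = -5 + 1.3·25 = 27.5; e = 24.9 − 27.5 = -2.6
x=26: ŷ = -5 + 1.3·26 = 28.8; e = 34.4 − 28.8 = 5.6
x=78: ŷ = -5 + 1.3·78 = 96.4; e = 96 − 96.4 = -0.4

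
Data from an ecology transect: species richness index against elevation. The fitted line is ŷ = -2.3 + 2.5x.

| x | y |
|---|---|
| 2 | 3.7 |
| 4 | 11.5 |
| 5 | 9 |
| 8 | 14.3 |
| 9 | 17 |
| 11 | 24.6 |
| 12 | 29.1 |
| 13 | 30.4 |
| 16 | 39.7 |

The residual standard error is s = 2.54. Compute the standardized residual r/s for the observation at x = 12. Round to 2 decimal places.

0.55

ŷ = -2.3 + 2.5·12 = 27.7
r = 29.1 − 27.7 = 1.4
r/s = 1.4 / 2.54 = 0.55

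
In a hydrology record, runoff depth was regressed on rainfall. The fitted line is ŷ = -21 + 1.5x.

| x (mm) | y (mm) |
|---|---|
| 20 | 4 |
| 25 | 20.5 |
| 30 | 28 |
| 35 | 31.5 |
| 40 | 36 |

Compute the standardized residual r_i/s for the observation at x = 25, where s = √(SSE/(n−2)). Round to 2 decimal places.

0.85

x=20: ŷ = -21 + 1.5·20 = 9; r = 4 − 9 = -5
x=25: ŷ = -21 + 1.5·25 = 16.5; r = 20.5 − 16.5 = 4
x=30: ŷ = -21 + 1.5·30 = 24; r = 28 − 24 = 4
x=35: ŷ = -21 + 1.5·35 = 31.5; r = 31.5 − 31.5 = 0
x=40: ŷ = -21 + 1.5·40 = 39; r = 36 − 39 = -3
SSE = 25 + 16 + 16 + 0 + 9 = 66
s = √(66/3) = 4.69042
r/s = 4 / 4.69042 = 0.85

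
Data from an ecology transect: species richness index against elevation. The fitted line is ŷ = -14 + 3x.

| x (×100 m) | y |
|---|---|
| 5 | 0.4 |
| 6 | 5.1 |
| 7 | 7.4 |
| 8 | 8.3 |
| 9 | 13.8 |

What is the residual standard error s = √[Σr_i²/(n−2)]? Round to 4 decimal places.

s = 1.3241

x=5: ŷ = -14 + 3·5 = 1; r = 0.4 − 1 = -0.6
x=6: ŷ = -14 + 3·6 = 4; r = 5.1 − 4 = 1.1
x=7: ŷ = -14 + 3·7 = 7; r = 7.4 − 7 = 0.4
x=8: ŷ = -14 + 3·8 = 10; r = 8.3 − 10 = -1.7
x=9: ŷ = -14 + 3·9 = 13; r = 13.8 − 13 = 0.8
SSE = 0.36 + 1.21 + 0.16 + 2.89 + 0.64 = 5.26
s = √(5.26/3) = √1.75333 ≈ 1.3241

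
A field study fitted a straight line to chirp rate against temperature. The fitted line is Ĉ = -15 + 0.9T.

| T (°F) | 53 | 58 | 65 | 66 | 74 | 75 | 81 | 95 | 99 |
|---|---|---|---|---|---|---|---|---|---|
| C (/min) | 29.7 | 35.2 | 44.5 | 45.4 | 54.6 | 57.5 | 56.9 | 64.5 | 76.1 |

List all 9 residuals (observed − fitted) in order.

-3, -2, 1, 1, 3, 5, -1, -6, 2

T=53: Ĉ = -15 + 0.9·53 = 32.7; r = 29.7 − 32.7 = -3
T=58: Ĉ = -15 + 0.9·58 = 37.2; r = 35.2 − 37.2 = -2
T=65: Ĉ = -15 + 0.9·65 = 43.5; r = 44.5 − 43.5 = 1
T=66: Ĉ = -15 + 0.9·66 = 44.4; r = 45.4 − 44.4 = 1
T=74: Ĉ = -15 + 0.9·74 = 51.6; r = 54.6 − 51.6 = 3
T=75: Ĉ = -15 + 0.9·75 = 52.5; r = 57.5 − 52.5 = 5
T=81: Ĉ = -15 + 0.9·81 = 57.9; r = 56.9 − 57.9 = -1
T=95: Ĉ = -15 + 0.9·95 = 70.5; r = 64.5 − 70.5 = -6
T=99: Ĉ = -15 + 0.9·99 = 74.1; r = 76.1 − 74.1 = 2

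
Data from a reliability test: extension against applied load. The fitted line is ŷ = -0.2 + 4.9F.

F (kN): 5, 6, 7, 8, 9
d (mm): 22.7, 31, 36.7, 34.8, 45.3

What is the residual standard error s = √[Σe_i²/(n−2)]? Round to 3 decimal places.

s = 3.274

F=5: ŷ = -0.2 + 4.9·5 = 24.3; e = 22.7 − 24.3 = -1.6
F=6: ŷ = -0.2 + 4.9·6 = 29.2; e = 31 − 29.2 = 1.8
F=7: ŷ = -0.2 + 4.9·7 = 34.1; e = 36.7 − 34.1 = 2.6
F=8: ŷ = -0.2 + 4.9·8 = 39; e = 34.8 − 39 = -4.2
F=9: ŷ = -0.2 + 4.9·9 = 43.9; e = 45.3 − 43.9 = 1.4
SSE = 2.56 + 3.24 + 6.76 + 17.64 + 1.96 = 32.16
s = √(32.16/3) = √10.72 ≈ 3.274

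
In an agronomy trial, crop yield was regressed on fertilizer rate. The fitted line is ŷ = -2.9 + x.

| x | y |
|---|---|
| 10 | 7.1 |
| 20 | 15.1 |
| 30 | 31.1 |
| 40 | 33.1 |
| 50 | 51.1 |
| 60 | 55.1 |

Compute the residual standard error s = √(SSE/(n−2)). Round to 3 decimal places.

s = 3.742

x=10: ŷ = -2.9 + 10 = 7.1; r = 7.1 − 7.1 = 0
x=20: ŷ = -2.9 + 20 = 17.1; r = 15.1 − 17.1 = -2
x=30: ŷ = -2.9 + 30 = 27.1; r = 31.1 − 27.1 = 4
x=40: ŷ = -2.9 + 40 = 37.1; r = 33.1 − 37.1 = -4
x=50: ŷ = -2.9 + 50 = 47.1; r = 51.1 − 47.1 = 4
x=60: ŷ = -2.9 + 60 = 57.1; r = 55.1 − 57.1 = -2
SSE = 0 + 4 + 16 + 16 + 16 + 4 = 56
s = √(56/4) = √14 ≈ 3.742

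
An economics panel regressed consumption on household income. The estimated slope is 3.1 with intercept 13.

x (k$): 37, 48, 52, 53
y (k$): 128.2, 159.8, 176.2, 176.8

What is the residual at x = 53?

ŷ = 13 + 3.1·53 = 177.3
e = 176.8 − 177.3 = -0.5

e = -0.5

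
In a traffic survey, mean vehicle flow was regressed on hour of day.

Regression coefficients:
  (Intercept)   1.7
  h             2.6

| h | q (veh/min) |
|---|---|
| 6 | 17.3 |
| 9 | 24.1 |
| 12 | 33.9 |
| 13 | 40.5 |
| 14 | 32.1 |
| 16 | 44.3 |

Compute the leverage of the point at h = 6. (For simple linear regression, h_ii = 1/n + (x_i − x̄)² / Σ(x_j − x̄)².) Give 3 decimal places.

h = 0.658

h̄ = (6 + 9 + 12 + 13 + 14 + 16)/6 = 11.6667
Σ(h − h̄)² = 32.1111 + 7.11111 + 0.111111 + 1.77778 + 5.44444 + 18.7778 = 65.3333
h = 1/6 + (-5.66667)²/65.3333 = 0.166667 + 0.491497 = 0.658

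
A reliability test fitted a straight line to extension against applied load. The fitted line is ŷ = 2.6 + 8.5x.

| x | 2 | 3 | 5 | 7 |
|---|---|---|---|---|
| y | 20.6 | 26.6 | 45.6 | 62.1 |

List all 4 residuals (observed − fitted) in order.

1, -1.5, 0.5, 0

x=2: ŷ = 2.6 + 8.5·2 = 19.6; r = 20.6 − 19.6 = 1
x=3: ŷ = 2.6 + 8.5·3 = 28.1; r = 26.6 − 28.1 = -1.5
x=5: ŷ = 2.6 + 8.5·5 = 45.1; r = 45.6 − 45.1 = 0.5
x=7: ŷ = 2.6 + 8.5·7 = 62.1; r = 62.1 − 62.1 = 0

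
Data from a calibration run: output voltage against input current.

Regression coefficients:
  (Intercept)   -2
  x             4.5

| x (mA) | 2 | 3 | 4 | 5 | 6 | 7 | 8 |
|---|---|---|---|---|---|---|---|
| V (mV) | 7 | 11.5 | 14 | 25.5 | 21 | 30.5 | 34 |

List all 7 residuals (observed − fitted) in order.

0, 0, -2, 5, -4, 1, 0

x=2: V̂ = -2 + 4.5·2 = 7; e = 7 − 7 = 0
x=3: V̂ = -2 + 4.5·3 = 11.5; e = 11.5 − 11.5 = 0
x=4: V̂ = -2 + 4.5·4 = 16; e = 14 − 16 = -2
x=5: V̂ = -2 + 4.5·5 = 20.5; e = 25.5 − 20.5 = 5
x=6: V̂ = -2 + 4.5·6 = 25; e = 21 − 25 = -4
x=7: V̂ = -2 + 4.5·7 = 29.5; e = 30.5 − 29.5 = 1
x=8: V̂ = -2 + 4.5·8 = 34; e = 34 − 34 = 0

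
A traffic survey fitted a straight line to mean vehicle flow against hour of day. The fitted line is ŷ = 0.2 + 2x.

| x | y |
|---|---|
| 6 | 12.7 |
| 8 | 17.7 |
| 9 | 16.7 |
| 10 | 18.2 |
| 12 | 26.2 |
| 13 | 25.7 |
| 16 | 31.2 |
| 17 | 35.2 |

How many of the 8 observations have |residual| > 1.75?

x=6: ŷ = 0.2 + 2·6 = 12.2; r = 12.7 − 12.2 = 0.5
x=8: ŷ = 0.2 + 2·8 = 16.2; r = 17.7 − 16.2 = 1.5
x=9: ŷ = 0.2 + 2·9 = 18.2; r = 16.7 − 18.2 = -1.5
x=10: ŷ = 0.2 + 2·10 = 20.2; r = 18.2 − 20.2 = -2
x=12: ŷ = 0.2 + 2·12 = 24.2; r = 26.2 − 24.2 = 2
x=13: ŷ = 0.2 + 2·13 = 26.2; r = 25.7 − 26.2 = -0.5
x=16: ŷ = 0.2 + 2·16 = 32.2; r = 31.2 − 32.2 = -1
x=17: ŷ = 0.2 + 2·17 = 34.2; r = 35.2 − 34.2 = 1
|r| > 1.75: x=10 (|r|=2), x=12 (|r|=2) → 2

2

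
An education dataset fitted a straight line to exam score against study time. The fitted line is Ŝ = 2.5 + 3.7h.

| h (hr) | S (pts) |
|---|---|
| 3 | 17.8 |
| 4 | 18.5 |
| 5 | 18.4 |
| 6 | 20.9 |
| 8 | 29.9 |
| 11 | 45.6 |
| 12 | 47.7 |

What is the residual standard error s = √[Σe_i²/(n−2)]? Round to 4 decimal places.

s = 3.2100

h=3: Ŝ = 2.5 + 3.7·3 = 13.6; e = 17.8 − 13.6 = 4.2
h=4: Ŝ = 2.5 + 3.7·4 = 17.3; e = 18.5 − 17.3 = 1.2
h=5: Ŝ = 2.5 + 3.7·5 = 21; e = 18.4 − 21 = -2.6
h=6: Ŝ = 2.5 + 3.7·6 = 24.7; e = 20.9 − 24.7 = -3.8
h=8: Ŝ = 2.5 + 3.7·8 = 32.1; e = 29.9 − 32.1 = -2.2
h=11: Ŝ = 2.5 + 3.7·11 = 43.2; e = 45.6 − 43.2 = 2.4
h=12: Ŝ = 2.5 + 3.7·12 = 46.9; e = 47.7 − 46.9 = 0.8
SSE = 17.64 + 1.44 + 6.76 + 14.44 + 4.84 + 5.76 + 0.64 = 51.52
s = √(51.52/5) = √10.304 ≈ 3.2100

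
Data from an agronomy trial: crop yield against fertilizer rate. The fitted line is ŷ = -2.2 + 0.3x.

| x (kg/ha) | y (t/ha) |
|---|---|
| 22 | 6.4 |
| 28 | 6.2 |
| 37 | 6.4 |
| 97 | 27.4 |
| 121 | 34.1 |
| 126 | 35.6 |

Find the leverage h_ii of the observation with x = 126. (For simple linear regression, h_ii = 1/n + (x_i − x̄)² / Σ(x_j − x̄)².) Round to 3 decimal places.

x̄ = (22 + 28 + 37 + 97 + 121 + 126)/6 = 71.8333
Σ(x − x̄)² = 2483.36 + 1921.36 + 1213.36 + 633.361 + 2417.36 + 2934.03 = 11602.8
h = 1/6 + (54.1667)²/11602.8 = 0.166667 + 0.252872 = 0.420

h = 0.420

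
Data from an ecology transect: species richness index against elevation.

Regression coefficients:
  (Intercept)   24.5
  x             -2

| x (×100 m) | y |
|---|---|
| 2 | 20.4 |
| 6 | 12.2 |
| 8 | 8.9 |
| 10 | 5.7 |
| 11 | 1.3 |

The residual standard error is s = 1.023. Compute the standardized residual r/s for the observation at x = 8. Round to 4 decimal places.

ŷ = 24.5 − 2·8 = 8.5
r = 8.9 − 8.5 = 0.4
r/s = 0.4 / 1.023 = 0.3910

0.3910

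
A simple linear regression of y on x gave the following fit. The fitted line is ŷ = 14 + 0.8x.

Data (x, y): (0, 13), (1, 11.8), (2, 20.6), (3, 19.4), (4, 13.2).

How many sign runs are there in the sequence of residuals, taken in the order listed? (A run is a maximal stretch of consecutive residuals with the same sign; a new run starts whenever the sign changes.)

3 runs

x=0: ŷ = 14 + 0.8·0 = 14; r = 13 − 14 = -1
x=1: ŷ = 14 + 0.8·1 = 14.8; r = 11.8 − 14.8 = -3
x=2: ŷ = 14 + 0.8·2 = 15.6; r = 20.6 − 15.6 = 5
x=3: ŷ = 14 + 0.8·3 = 16.4; r = 19.4 − 16.4 = 3
x=4: ŷ = 14 + 0.8·4 = 17.2; r = 13.2 − 17.2 = -4
Signs: − − + + −
Runs: −×2, +×2, −×1 → 3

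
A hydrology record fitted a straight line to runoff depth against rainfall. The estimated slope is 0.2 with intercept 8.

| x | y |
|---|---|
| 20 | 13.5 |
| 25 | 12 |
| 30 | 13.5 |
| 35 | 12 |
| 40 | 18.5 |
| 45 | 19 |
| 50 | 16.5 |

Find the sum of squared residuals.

SSE = 25

x=20: ŷ = 8 + 0.2·20 = 12; e = 13.5 − 12 = 1.5
x=25: ŷ = 8 + 0.2·25 = 13; e = 12 − 13 = -1
x=30: ŷ = 8 + 0.2·30 = 14; e = 13.5 − 14 = -0.5
x=35: ŷ = 8 + 0.2·35 = 15; e = 12 − 15 = -3
x=40: ŷ = 8 + 0.2·40 = 16; e = 18.5 − 16 = 2.5
x=45: ŷ = 8 + 0.2·45 = 17; e = 19 − 17 = 2
x=50: ŷ = 8 + 0.2·50 = 18; e = 16.5 − 18 = -1.5
SSE = 2.25 + 1 + 0.25 + 9 + 6.25 + 4 + 2.25 = 25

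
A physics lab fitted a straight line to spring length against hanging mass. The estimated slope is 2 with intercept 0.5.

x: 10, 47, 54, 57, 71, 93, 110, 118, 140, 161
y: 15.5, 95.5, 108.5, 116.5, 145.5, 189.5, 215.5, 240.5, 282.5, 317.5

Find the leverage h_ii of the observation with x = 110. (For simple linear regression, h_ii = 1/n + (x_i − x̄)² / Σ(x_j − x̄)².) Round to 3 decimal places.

h = 0.129

x̄ = (10 + 47 + 54 + 57 + 71 + 93 + 110 + 118 + 140 + 161)/10 = 86.1
Σ(x − x̄)² = 5791.21 + 1528.81 + 1030.41 + 846.81 + 228.01 + 47.61 + 571.21 + 1017.61 + 2905.21 + 5610.01 = 19576.9
h = 1/10 + (23.9)²/19576.9 = 0.1 + 0.0291778 = 0.129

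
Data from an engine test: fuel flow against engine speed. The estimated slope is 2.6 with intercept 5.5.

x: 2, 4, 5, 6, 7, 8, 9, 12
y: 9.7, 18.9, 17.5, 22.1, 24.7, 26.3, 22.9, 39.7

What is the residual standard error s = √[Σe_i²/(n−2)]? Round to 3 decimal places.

s = 3.109

x=2: ŷ = 5.5 + 2.6·2 = 10.7; e = 9.7 − 10.7 = -1
x=4: ŷ = 5.5 + 2.6·4 = 15.9; e = 18.9 − 15.9 = 3
x=5: ŷ = 5.5 + 2.6·5 = 18.5; e = 17.5 − 18.5 = -1
x=6: ŷ = 5.5 + 2.6·6 = 21.1; e = 22.1 − 21.1 = 1
x=7: ŷ = 5.5 + 2.6·7 = 23.7; e = 24.7 − 23.7 = 1
x=8: ŷ = 5.5 + 2.6·8 = 26.3; e = 26.3 − 26.3 = 0
x=9: ŷ = 5.5 + 2.6·9 = 28.9; e = 22.9 − 28.9 = -6
x=12: ŷ = 5.5 + 2.6·12 = 36.7; e = 39.7 − 36.7 = 3
SSE = 1 + 9 + 1 + 1 + 1 + 0 + 36 + 9 = 58
s = √(58/6) = √9.66667 ≈ 3.109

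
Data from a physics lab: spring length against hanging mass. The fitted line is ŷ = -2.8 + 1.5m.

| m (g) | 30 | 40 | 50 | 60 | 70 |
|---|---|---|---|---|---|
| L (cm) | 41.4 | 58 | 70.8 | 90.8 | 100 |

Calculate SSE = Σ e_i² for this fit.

SSE = 21.04

m=30: ŷ = -2.8 + 1.5·30 = 42.2; e = 41.4 − 42.2 = -0.8
m=40: ŷ = -2.8 + 1.5·40 = 57.2; e = 58 − 57.2 = 0.8
m=50: ŷ = -2.8 + 1.5·50 = 72.2; e = 70.8 − 72.2 = -1.4
m=60: ŷ = -2.8 + 1.5·60 = 87.2; e = 90.8 − 87.2 = 3.6
m=70: ŷ = -2.8 + 1.5·70 = 102.2; e = 100 − 102.2 = -2.2
SSE = 0.64 + 0.64 + 1.96 + 12.96 + 4.84 = 21.04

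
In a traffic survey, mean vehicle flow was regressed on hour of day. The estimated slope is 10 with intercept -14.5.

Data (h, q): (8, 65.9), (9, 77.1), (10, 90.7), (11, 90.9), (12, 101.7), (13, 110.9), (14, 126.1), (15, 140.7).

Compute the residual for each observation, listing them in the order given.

h=8: q̂ = -14.5 + 10·8 = 65.5; r = 65.9 − 65.5 = 0.4
h=9: q̂ = -14.5 + 10·9 = 75.5; r = 77.1 − 75.5 = 1.6
h=10: q̂ = -14.5 + 10·10 = 85.5; r = 90.7 − 85.5 = 5.2
h=11: q̂ = -14.5 + 10·11 = 95.5; r = 90.9 − 95.5 = -4.6
h=12: q̂ = -14.5 + 10·12 = 105.5; r = 101.7 − 105.5 = -3.8
h=13: q̂ = -14.5 + 10·13 = 115.5; r = 110.9 − 115.5 = -4.6
h=14: q̂ = -14.5 + 10·14 = 125.5; r = 126.1 − 125.5 = 0.6
h=15: q̂ = -14.5 + 10·15 = 135.5; r = 140.7 − 135.5 = 5.2

0.4, 1.6, 5.2, -4.6, -3.8, -4.6, 0.6, 5.2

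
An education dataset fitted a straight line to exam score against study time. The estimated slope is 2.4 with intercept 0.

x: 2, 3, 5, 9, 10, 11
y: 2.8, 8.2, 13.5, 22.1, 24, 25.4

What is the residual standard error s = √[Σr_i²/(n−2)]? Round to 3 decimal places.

x=2: ŷ = 2.4·2 = 4.8; r = 2.8 − 4.8 = -2
x=3: ŷ = 2.4·3 = 7.2; r = 8.2 − 7.2 = 1
x=5: ŷ = 2.4·5 = 12; r = 13.5 − 12 = 1.5
x=9: ŷ = 2.4·9 = 21.6; r = 22.1 − 21.6 = 0.5
x=10: ŷ = 2.4·10 = 24; r = 24 − 24 = 0
x=11: ŷ = 2.4·11 = 26.4; r = 25.4 − 26.4 = -1
SSE = 4 + 1 + 2.25 + 0.25 + 0 + 1 = 8.5
s = √(8.5/4) = √2.125 ≈ 1.458

s = 1.458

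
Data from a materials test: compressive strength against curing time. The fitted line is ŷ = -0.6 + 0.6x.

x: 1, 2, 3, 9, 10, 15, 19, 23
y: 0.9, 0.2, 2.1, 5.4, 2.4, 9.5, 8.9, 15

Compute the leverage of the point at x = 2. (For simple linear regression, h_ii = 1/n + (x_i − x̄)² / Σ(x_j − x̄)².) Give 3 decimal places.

h = 0.270

x̄ = (1 + 2 + 3 + 9 + 10 + 15 + 19 + 23)/8 = 10.25
Σ(x − x̄)² = 85.5625 + 68.0625 + 52.5625 + 1.5625 + 0.0625 + 22.5625 + 76.5625 + 162.562 = 469.5
h = 1/8 + (-8.25)²/469.5 = 0.125 + 0.144968 = 0.270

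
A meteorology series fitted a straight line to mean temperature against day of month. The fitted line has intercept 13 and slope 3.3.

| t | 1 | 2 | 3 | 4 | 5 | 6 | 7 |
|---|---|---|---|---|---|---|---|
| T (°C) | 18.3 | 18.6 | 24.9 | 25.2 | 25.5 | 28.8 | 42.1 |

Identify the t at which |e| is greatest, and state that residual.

t=1: T̂ = 13 + 3.3·1 = 16.3; e = 18.3 − 16.3 = 2
t=2: T̂ = 13 + 3.3·2 = 19.6; e = 18.6 − 19.6 = -1
t=3: T̂ = 13 + 3.3·3 = 22.9; e = 24.9 − 22.9 = 2
t=4: T̂ = 13 + 3.3·4 = 26.2; e = 25.2 − 26.2 = -1
t=5: T̂ = 13 + 3.3·5 = 29.5; e = 25.5 − 29.5 = -4
t=6: T̂ = 13 + 3.3·6 = 32.8; e = 28.8 − 32.8 = -4
t=7: T̂ = 13 + 3.3·7 = 36.1; e = 42.1 − 36.1 = 6
Largest |e| is 6 at t = 7, residual 6.

t = 7, e = 6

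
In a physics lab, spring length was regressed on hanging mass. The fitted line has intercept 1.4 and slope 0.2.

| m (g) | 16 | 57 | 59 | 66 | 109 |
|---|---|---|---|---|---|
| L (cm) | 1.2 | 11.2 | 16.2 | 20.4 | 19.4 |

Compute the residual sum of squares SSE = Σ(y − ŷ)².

SSE = 71.2

m=16: ŷ = 1.4 + 0.2·16 = 4.6; e = 1.2 − 4.6 = -3.4
m=57: ŷ = 1.4 + 0.2·57 = 12.8; e = 11.2 − 12.8 = -1.6
m=59: ŷ = 1.4 + 0.2·59 = 13.2; e = 16.2 − 13.2 = 3
m=66: ŷ = 1.4 + 0.2·66 = 14.6; e = 20.4 − 14.6 = 5.8
m=109: ŷ = 1.4 + 0.2·109 = 23.2; e = 19.4 − 23.2 = -3.8
SSE = 11.56 + 2.56 + 9 + 33.64 + 14.44 = 71.2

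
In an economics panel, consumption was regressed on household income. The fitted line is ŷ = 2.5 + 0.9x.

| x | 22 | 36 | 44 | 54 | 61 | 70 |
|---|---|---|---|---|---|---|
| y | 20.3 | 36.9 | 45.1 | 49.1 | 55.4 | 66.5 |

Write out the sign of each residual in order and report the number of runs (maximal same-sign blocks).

x=22: ŷ = 2.5 + 0.9·22 = 22.3; r = 20.3 − 22.3 = -2
x=36: ŷ = 2.5 + 0.9·36 = 34.9; r = 36.9 − 34.9 = 2
x=44: ŷ = 2.5 + 0.9·44 = 42.1; r = 45.1 − 42.1 = 3
x=54: ŷ = 2.5 + 0.9·54 = 51.1; r = 49.1 − 51.1 = -2
x=61: ŷ = 2.5 + 0.9·61 = 57.4; r = 55.4 − 57.4 = -2
x=70: ŷ = 2.5 + 0.9·70 = 65.5; r = 66.5 − 65.5 = 1
Signs: − + + − − +
Runs: −×1, +×2, −×2, +×1 → 4

4 runs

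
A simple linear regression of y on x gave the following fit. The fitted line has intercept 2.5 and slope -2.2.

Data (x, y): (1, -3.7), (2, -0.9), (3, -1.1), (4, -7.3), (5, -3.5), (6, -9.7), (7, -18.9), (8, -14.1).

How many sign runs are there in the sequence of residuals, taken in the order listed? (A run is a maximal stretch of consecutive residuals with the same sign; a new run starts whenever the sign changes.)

6 runs

x=1: ŷ = 2.5 − 2.2·1 = 0.3; e = -3.7 − 0.3 = -4
x=2: ŷ = 2.5 − 2.2·2 = -1.9; e = -0.9 − (-1.9) = 1
x=3: ŷ = 2.5 − 2.2·3 = -4.1; e = -1.1 − (-4.1) = 3
x=4: ŷ = 2.5 − 2.2·4 = -6.3; e = -7.3 − (-6.3) = -1
x=5: ŷ = 2.5 − 2.2·5 = -8.5; e = -3.5 − (-8.5) = 5
x=6: ŷ = 2.5 − 2.2·6 = -10.7; e = -9.7 − (-10.7) = 1
x=7: ŷ = 2.5 − 2.2·7 = -12.9; e = -18.9 − (-12.9) = -6
x=8: ŷ = 2.5 − 2.2·8 = -15.1; e = -14.1 − (-15.1) = 1
Signs: − + + − + + − +
Runs: −×1, +×2, −×1, +×2, −×1, +×1 → 6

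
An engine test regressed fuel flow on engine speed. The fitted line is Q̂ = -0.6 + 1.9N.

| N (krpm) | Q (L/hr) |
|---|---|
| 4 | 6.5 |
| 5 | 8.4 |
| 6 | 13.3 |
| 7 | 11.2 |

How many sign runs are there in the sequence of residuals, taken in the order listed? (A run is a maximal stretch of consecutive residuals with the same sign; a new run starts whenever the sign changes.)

3 runs

N=4: Q̂ = -0.6 + 1.9·4 = 7; e = 6.5 − 7 = -0.5
N=5: Q̂ = -0.6 + 1.9·5 = 8.9; e = 8.4 − 8.9 = -0.5
N=6: Q̂ = -0.6 + 1.9·6 = 10.8; e = 13.3 − 10.8 = 2.5
N=7: Q̂ = -0.6 + 1.9·7 = 12.7; e = 11.2 − 12.7 = -1.5
Signs: − − + −
Runs: −×2, +×1, −×1 → 3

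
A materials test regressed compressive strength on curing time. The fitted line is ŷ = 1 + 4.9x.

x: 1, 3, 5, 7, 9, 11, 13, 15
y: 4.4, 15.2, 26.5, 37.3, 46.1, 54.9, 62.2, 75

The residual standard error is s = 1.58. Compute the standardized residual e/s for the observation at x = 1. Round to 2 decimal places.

-0.95

ŷ = 1 + 4.9·1 = 5.9
e = 4.4 − 5.9 = -1.5
e/s = -1.5 / 1.58 = -0.95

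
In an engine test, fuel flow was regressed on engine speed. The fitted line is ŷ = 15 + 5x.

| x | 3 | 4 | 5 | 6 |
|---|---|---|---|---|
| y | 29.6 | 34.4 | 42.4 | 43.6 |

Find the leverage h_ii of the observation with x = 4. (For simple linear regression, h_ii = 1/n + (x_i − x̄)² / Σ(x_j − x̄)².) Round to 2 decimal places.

h = 0.30

x̄ = (3 + 4 + 5 + 6)/4 = 4.5
Σ(x − x̄)² = 2.25 + 0.25 + 0.25 + 2.25 = 5
h = 1/4 + (-0.5)²/5 = 0.25 + 0.05 = 0.30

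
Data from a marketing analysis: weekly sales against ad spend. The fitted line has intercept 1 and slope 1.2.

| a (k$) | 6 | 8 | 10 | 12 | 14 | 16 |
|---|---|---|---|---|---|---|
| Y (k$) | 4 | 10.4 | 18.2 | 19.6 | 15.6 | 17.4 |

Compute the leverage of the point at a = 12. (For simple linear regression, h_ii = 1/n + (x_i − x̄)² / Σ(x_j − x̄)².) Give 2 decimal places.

ā = (6 + 8 + 10 + 12 + 14 + 16)/6 = 11
Σ(a − ā)² = 25 + 9 + 1 + 1 + 9 + 25 = 70
h = 1/6 + (1)²/70 = 0.166667 + 0.0142857 = 0.18

h = 0.18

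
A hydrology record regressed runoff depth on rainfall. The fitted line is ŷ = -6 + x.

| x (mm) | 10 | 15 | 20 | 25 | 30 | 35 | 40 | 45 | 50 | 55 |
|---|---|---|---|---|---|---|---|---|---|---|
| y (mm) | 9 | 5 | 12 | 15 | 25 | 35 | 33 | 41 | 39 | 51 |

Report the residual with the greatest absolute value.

e = 6

x=10: ŷ = -6 + 10 = 4; e = 9 − 4 = 5
x=15: ŷ = -6 + 15 = 9; e = 5 − 9 = -4
x=20: ŷ = -6 + 20 = 14; e = 12 − 14 = -2
x=25: ŷ = -6 + 25 = 19; e = 15 − 19 = -4
x=30: ŷ = -6 + 30 = 24; e = 25 − 24 = 1
x=35: ŷ = -6 + 35 = 29; e = 35 − 29 = 6
x=40: ŷ = -6 + 40 = 34; e = 33 − 34 = -1
x=45: ŷ = -6 + 45 = 39; e = 41 − 39 = 2
x=50: ŷ = -6 + 50 = 44; e = 39 − 44 = -5
x=55: ŷ = -6 + 55 = 49; e = 51 − 49 = 2
Largest |e| is 6 at x = 35, residual 6.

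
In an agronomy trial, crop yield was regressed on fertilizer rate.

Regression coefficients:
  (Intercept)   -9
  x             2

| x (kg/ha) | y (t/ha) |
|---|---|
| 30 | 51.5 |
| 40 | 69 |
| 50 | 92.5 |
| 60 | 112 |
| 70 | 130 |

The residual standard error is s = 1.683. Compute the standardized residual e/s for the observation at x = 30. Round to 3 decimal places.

0.297

ŷ = -9 + 2·30 = 51
e = 51.5 − 51 = 0.5
e/s = 0.5 / 1.683 = 0.297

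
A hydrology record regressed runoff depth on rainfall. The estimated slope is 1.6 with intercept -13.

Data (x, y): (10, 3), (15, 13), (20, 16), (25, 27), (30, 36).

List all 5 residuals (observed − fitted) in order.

0, 2, -3, 0, 1

x=10: ŷ = -13 + 1.6·10 = 3; e = 3 − 3 = 0
x=15: ŷ = -13 + 1.6·15 = 11; e = 13 − 11 = 2
x=20: ŷ = -13 + 1.6·20 = 19; e = 16 − 19 = -3
x=25: ŷ = -13 + 1.6·25 = 27; e = 27 − 27 = 0
x=30: ŷ = -13 + 1.6·30 = 35; e = 36 − 35 = 1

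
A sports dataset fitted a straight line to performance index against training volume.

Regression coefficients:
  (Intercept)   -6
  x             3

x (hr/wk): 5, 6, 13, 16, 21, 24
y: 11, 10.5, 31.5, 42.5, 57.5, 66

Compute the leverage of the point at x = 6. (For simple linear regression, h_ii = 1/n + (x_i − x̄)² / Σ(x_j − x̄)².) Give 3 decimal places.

x̄ = (5 + 6 + 13 + 16 + 21 + 24)/6 = 14.1667
Σ(x − x̄)² = 84.0278 + 66.6944 + 1.36111 + 3.36111 + 46.6944 + 96.6944 = 298.833
h = 1/6 + (-8.16667)²/298.833 = 0.166667 + 0.223183 = 0.390

h = 0.390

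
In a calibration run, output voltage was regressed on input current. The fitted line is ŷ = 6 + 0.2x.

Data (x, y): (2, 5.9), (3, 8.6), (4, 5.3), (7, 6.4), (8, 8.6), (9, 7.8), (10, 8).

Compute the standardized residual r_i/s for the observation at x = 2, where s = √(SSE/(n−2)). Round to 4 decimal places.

x=2: ŷ = 6 + 0.2·2 = 6.4; r = 5.9 − 6.4 = -0.5
x=3: ŷ = 6 + 0.2·3 = 6.6; r = 8.6 − 6.6 = 2
x=4: ŷ = 6 + 0.2·4 = 6.8; r = 5.3 − 6.8 = -1.5
x=7: ŷ = 6 + 0.2·7 = 7.4; r = 6.4 − 7.4 = -1
x=8: ŷ = 6 + 0.2·8 = 7.6; r = 8.6 − 7.6 = 1
x=9: ŷ = 6 + 0.2·9 = 7.8; r = 7.8 − 7.8 = 0
x=10: ŷ = 6 + 0.2·10 = 8; r = 8 − 8 = 0
SSE = 0.25 + 4 + 2.25 + 1 + 1 + 0 + 0 = 8.5
s = √(8.5/5) = 1.30384
r/s = -0.5 / 1.30384 = -0.3835

-0.3835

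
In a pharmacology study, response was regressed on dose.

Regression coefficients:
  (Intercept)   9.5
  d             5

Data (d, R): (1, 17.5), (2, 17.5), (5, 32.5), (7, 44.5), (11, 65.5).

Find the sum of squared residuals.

SSE = 18

d=1: ŷ = 9.5 + 5·1 = 14.5; e = 17.5 − 14.5 = 3
d=2: ŷ = 9.5 + 5·2 = 19.5; e = 17.5 − 19.5 = -2
d=5: ŷ = 9.5 + 5·5 = 34.5; e = 32.5 − 34.5 = -2
d=7: ŷ = 9.5 + 5·7 = 44.5; e = 44.5 − 44.5 = 0
d=11: ŷ = 9.5 + 5·11 = 64.5; e = 65.5 − 64.5 = 1
SSE = 9 + 4 + 4 + 0 + 1 = 18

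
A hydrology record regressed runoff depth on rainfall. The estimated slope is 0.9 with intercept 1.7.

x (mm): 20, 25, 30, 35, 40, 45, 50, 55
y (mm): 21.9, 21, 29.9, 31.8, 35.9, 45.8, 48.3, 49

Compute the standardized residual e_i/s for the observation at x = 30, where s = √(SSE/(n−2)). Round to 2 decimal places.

0.45

x=20: ŷ = 1.7 + 0.9·20 = 19.7; e = 21.9 − 19.7 = 2.2
x=25: ŷ = 1.7 + 0.9·25 = 24.2; e = 21 − 24.2 = -3.2
x=30: ŷ = 1.7 + 0.9·30 = 28.7; e = 29.9 − 28.7 = 1.2
x=35: ŷ = 1.7 + 0.9·35 = 33.2; e = 31.8 − 33.2 = -1.4
x=40: ŷ = 1.7 + 0.9·40 = 37.7; e = 35.9 − 37.7 = -1.8
x=45: ŷ = 1.7 + 0.9·45 = 42.2; e = 45.8 − 42.2 = 3.6
x=50: ŷ = 1.7 + 0.9·50 = 46.7; e = 48.3 − 46.7 = 1.6
x=55: ŷ = 1.7 + 0.9·55 = 51.2; e = 49 − 51.2 = -2.2
SSE = 4.84 + 10.24 + 1.44 + 1.96 + 3.24 + 12.96 + 2.56 + 4.84 = 42.08
s = √(42.08/6) = 2.64827
e/s = 1.2 / 2.64827 = 0.45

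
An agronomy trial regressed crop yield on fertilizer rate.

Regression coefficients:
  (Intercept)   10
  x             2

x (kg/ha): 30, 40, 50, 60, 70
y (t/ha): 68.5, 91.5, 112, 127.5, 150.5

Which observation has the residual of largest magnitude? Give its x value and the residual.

x = 60, r = -2.5

x=30: ŷ = 10 + 2·30 = 70; r = 68.5 − 70 = -1.5
x=40: ŷ = 10 + 2·40 = 90; r = 91.5 − 90 = 1.5
x=50: ŷ = 10 + 2·50 = 110; r = 112 − 110 = 2
x=60: ŷ = 10 + 2·60 = 130; r = 127.5 − 130 = -2.5
x=70: ŷ = 10 + 2·70 = 150; r = 150.5 − 150 = 0.5
Largest |r| is 2.5 at x = 60, residual -2.5.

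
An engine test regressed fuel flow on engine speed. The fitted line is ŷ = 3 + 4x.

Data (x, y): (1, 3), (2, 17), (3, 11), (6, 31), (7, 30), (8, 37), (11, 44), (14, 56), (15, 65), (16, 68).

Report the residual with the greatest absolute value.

r = 6

x=1: ŷ = 3 + 4·1 = 7; r = 3 − 7 = -4
x=2: ŷ = 3 + 4·2 = 11; r = 17 − 11 = 6
x=3: ŷ = 3 + 4·3 = 15; r = 11 − 15 = -4
x=6: ŷ = 3 + 4·6 = 27; r = 31 − 27 = 4
x=7: ŷ = 3 + 4·7 = 31; r = 30 − 31 = -1
x=8: ŷ = 3 + 4·8 = 35; r = 37 − 35 = 2
x=11: ŷ = 3 + 4·11 = 47; r = 44 − 47 = -3
x=14: ŷ = 3 + 4·14 = 59; r = 56 − 59 = -3
x=15: ŷ = 3 + 4·15 = 63; r = 65 − 63 = 2
x=16: ŷ = 3 + 4·16 = 67; r = 68 − 67 = 1
Largest |r| is 6 at x = 2, residual 6.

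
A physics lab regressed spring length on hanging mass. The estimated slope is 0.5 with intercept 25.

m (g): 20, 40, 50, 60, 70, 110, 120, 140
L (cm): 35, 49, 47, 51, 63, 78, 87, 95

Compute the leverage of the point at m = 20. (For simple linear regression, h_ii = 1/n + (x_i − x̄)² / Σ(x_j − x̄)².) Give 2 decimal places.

h = 0.38

m̄ = (20 + 40 + 50 + 60 + 70 + 110 + 120 + 140)/8 = 76.25
Σ(m − m̄)² = 3164.06 + 1314.06 + 689.062 + 264.062 + 39.0625 + 1139.06 + 1914.06 + 4064.06 = 12587.5
h = 1/8 + (-56.25)²/12587.5 = 0.125 + 0.251365 = 0.38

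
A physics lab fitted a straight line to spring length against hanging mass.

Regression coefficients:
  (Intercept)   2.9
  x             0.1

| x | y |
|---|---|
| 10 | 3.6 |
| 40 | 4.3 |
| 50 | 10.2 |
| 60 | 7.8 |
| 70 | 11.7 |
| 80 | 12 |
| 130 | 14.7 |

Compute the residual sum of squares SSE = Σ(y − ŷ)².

x=10: ŷ = 2.9 + 0.1·10 = 3.9; r = 3.6 − 3.9 = -0.3
x=40: ŷ = 2.9 + 0.1·40 = 6.9; r = 4.3 − 6.9 = -2.6
x=50: ŷ = 2.9 + 0.1·50 = 7.9; r = 10.2 − 7.9 = 2.3
x=60: ŷ = 2.9 + 0.1·60 = 8.9; r = 7.8 − 8.9 = -1.1
x=70: ŷ = 2.9 + 0.1·70 = 9.9; r = 11.7 − 9.9 = 1.8
x=80: ŷ = 2.9 + 0.1·80 = 10.9; r = 12 − 10.9 = 1.1
x=130: ŷ = 2.9 + 0.1·130 = 15.9; r = 14.7 − 15.9 = -1.2
SSE = 0.09 + 6.76 + 5.29 + 1.21 + 3.24 + 1.21 + 1.44 = 19.24

SSE = 19.24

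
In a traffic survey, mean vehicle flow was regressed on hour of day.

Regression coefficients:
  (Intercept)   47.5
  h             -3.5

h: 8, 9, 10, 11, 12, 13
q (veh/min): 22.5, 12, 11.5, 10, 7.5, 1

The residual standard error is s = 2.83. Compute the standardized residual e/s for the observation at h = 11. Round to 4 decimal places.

0.3534

q̂ = 47.5 − 3.5·11 = 9
e = 10 − 9 = 1
e/s = 1 / 2.83 = 0.3534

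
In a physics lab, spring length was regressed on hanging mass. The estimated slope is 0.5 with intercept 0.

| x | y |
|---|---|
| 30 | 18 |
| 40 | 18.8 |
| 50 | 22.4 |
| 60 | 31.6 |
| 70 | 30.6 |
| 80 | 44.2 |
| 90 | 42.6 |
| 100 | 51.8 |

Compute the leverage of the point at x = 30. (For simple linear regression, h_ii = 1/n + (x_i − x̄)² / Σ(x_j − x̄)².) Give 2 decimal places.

h = 0.42

x̄ = (30 + 40 + 50 + 60 + 70 + 80 + 90 + 100)/8 = 65
Σ(x − x̄)² = 1225 + 625 + 225 + 25 + 25 + 225 + 625 + 1225 = 4200
h = 1/8 + (-35)²/4200 = 0.125 + 0.291667 = 0.42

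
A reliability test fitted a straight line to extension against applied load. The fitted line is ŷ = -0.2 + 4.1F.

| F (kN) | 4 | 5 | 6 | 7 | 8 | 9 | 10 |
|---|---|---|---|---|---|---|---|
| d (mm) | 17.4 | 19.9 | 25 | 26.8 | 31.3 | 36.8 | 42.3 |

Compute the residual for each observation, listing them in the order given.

F=4: ŷ = -0.2 + 4.1·4 = 16.2; e = 17.4 − 16.2 = 1.2
F=5: ŷ = -0.2 + 4.1·5 = 20.3; e = 19.9 − 20.3 = -0.4
F=6: ŷ = -0.2 + 4.1·6 = 24.4; e = 25 − 24.4 = 0.6
F=7: ŷ = -0.2 + 4.1·7 = 28.5; e = 26.8 − 28.5 = -1.7
F=8: ŷ = -0.2 + 4.1·8 = 32.6; e = 31.3 − 32.6 = -1.3
F=9: ŷ = -0.2 + 4.1·9 = 36.7; e = 36.8 − 36.7 = 0.1
F=10: ŷ = -0.2 + 4.1·10 = 40.8; e = 42.3 − 40.8 = 1.5

1.2, -0.4, 0.6, -1.7, -1.3, 0.1, 1.5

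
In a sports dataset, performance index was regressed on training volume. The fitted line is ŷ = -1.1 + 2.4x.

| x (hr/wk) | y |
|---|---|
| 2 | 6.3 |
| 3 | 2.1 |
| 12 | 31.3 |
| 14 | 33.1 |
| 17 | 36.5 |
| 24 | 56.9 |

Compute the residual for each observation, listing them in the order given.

2.6, -4, 3.6, 0.6, -3.2, 0.4

x=2: ŷ = -1.1 + 2.4·2 = 3.7; r = 6.3 − 3.7 = 2.6
x=3: ŷ = -1.1 + 2.4·3 = 6.1; r = 2.1 − 6.1 = -4
x=12: ŷ = -1.1 + 2.4·12 = 27.7; r = 31.3 − 27.7 = 3.6
x=14: ŷ = -1.1 + 2.4·14 = 32.5; r = 33.1 − 32.5 = 0.6
x=17: ŷ = -1.1 + 2.4·17 = 39.7; r = 36.5 − 39.7 = -3.2
x=24: ŷ = -1.1 + 2.4·24 = 56.5; r = 56.9 − 56.5 = 0.4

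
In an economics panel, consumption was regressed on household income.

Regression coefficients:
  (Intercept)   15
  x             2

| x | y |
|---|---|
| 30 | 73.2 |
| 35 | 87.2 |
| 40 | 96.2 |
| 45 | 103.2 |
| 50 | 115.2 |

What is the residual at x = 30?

r = -1.8

ŷ = 15 + 2·30 = 75
r = 73.2 − 75 = -1.8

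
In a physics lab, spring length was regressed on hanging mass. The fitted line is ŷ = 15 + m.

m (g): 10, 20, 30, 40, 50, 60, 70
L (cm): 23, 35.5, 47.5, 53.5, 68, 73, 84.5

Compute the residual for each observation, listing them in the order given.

m=10: ŷ = 15 + 10 = 25; e = 23 − 25 = -2
m=20: ŷ = 15 + 20 = 35; e = 35.5 − 35 = 0.5
m=30: ŷ = 15 + 30 = 45; e = 47.5 − 45 = 2.5
m=40: ŷ = 15 + 40 = 55; e = 53.5 − 55 = -1.5
m=50: ŷ = 15 + 50 = 65; e = 68 − 65 = 3
m=60: ŷ = 15 + 60 = 75; e = 73 − 75 = -2
m=70: ŷ = 15 + 70 = 85; e = 84.5 − 85 = -0.5

-2, 0.5, 2.5, -1.5, 3, -2, -0.5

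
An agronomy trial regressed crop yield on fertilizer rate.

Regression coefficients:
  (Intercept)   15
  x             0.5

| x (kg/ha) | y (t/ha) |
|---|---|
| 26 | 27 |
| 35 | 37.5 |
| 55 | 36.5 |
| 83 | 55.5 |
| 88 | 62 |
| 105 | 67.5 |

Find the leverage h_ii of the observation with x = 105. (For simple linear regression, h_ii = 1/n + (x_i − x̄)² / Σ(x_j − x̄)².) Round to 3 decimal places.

x̄ = (26 + 35 + 55 + 83 + 88 + 105)/6 = 65.3333
Σ(x − x̄)² = 1547.11 + 920.111 + 106.778 + 312.111 + 513.778 + 1573.44 = 4973.33
h = 1/6 + (39.6667)²/4973.33 = 0.166667 + 0.316376 = 0.483

h = 0.483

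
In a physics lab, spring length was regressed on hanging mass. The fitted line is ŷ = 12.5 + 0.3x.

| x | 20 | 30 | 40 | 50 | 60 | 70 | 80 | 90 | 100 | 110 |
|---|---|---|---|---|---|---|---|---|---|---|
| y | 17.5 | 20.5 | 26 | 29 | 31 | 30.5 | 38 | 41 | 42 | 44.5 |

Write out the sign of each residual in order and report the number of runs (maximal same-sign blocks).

5 runs

x=20: ŷ = 12.5 + 0.3·20 = 18.5; e = 17.5 − 18.5 = -1
x=30: ŷ = 12.5 + 0.3·30 = 21.5; e = 20.5 − 21.5 = -1
x=40: ŷ = 12.5 + 0.3·40 = 24.5; e = 26 − 24.5 = 1.5
x=50: ŷ = 12.5 + 0.3·50 = 27.5; e = 29 − 27.5 = 1.5
x=60: ŷ = 12.5 + 0.3·60 = 30.5; e = 31 − 30.5 = 0.5
x=70: ŷ = 12.5 + 0.3·70 = 33.5; e = 30.5 − 33.5 = -3
x=80: ŷ = 12.5 + 0.3·80 = 36.5; e = 38 − 36.5 = 1.5
x=90: ŷ = 12.5 + 0.3·90 = 39.5; e = 41 − 39.5 = 1.5
x=100: ŷ = 12.5 + 0.3·100 = 42.5; e = 42 − 42.5 = -0.5
x=110: ŷ = 12.5 + 0.3·110 = 45.5; e = 44.5 − 45.5 = -1
Signs: − − + + + − + + − −
Runs: −×2, +×3, −×1, +×2, −×2 → 5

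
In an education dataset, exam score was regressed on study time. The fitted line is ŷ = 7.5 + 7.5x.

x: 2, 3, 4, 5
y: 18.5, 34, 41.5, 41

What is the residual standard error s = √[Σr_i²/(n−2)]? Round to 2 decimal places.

s = 5.66

x=2: ŷ = 7.5 + 7.5·2 = 22.5; r = 18.5 − 22.5 = -4
x=3: ŷ = 7.5 + 7.5·3 = 30; r = 34 − 30 = 4
x=4: ŷ = 7.5 + 7.5·4 = 37.5; r = 41.5 − 37.5 = 4
x=5: ŷ = 7.5 + 7.5·5 = 45; r = 41 − 45 = -4
SSE = 16 + 16 + 16 + 16 = 64
s = √(64/2) = √32 ≈ 5.66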